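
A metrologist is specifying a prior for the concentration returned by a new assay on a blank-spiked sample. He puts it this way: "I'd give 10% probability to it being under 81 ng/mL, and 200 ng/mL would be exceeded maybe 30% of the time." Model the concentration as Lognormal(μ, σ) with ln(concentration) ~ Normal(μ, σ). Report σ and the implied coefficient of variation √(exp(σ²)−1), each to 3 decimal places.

σ ≈ 0.500, CV ≈ 0.534

If T ~ Lognormal(μ,σ) then ln T ~ Normal(μ,σ), so the p-quantile of ln T is μ + z_p·σ.
ln(81) = 4.394 and ln(200) = 5.298; z_{0.1} = -1.282, z_{0.7} = 0.5244.
σ = (5.298 − 4.394)/(0.5244 − (-1.282)) = 0.500.
μ = 4.394 − (-1.282)·0.500 = 5.036.
CV = √(exp(σ²)−1) = √(exp(0.2505)−1) = 0.534.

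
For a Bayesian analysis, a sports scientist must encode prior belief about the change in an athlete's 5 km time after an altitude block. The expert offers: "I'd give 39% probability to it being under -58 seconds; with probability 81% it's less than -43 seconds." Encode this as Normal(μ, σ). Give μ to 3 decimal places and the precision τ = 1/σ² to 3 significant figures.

For Normal(μ,σ), the p-quantile is μ + z_p·σ. Here z_{0.39} = -0.2793, z_{0.81} = 0.8779.
So -58 = μ − 0.2793σ and -43 = μ + 0.8779σ.
Subtracting: σ = (-43 − -58)/(0.8779 − (-0.2793)) = 12.962.
Then μ = -58 − (-0.2793)·12.962 = -54.379.
Precision τ = 1/σ² = 1/12.96² = 0.00595.

μ = -54.379, τ = 0.00595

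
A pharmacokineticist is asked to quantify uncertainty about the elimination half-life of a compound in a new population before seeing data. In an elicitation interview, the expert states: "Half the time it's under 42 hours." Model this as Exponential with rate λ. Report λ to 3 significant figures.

λ ≈ 0.0165

Exponential median = ln 2 / λ, so λ = ln 2 / 42.0 = 0.0165.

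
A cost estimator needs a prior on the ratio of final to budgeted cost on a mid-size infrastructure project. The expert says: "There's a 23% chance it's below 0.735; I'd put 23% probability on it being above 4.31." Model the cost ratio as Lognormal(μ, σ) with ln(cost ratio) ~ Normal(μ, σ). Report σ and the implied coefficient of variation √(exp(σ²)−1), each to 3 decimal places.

If T ~ Lognormal(μ,σ) then ln T ~ Normal(μ,σ), so the p-quantile of ln T is μ + z_p·σ.
ln(0.735) = -0.3079 and ln(4.31) = 1.461; z_{0.23} = -0.7388, z_{0.77} = 0.7388.
σ = (1.461 − -0.3079)/(0.7388 − (-0.7388)) = 1.197.
μ = -0.3079 − (-0.7388)·1.197 = 0.577.
CV = √(exp(σ²)−1) = √(exp(1.4328)−1) = 1.786.

σ ≈ 1.197, CV ≈ 1.786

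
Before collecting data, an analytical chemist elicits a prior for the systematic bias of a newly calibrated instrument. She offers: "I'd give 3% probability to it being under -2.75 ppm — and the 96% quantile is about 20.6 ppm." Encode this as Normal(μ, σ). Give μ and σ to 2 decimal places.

For Normal(μ,σ), the p-quantile is μ + z_p·σ. Here z_{0.03} = -1.881, z_{0.96} = 1.751.
So -2.75 = μ − 1.881σ and 20.6 = μ + 1.751σ.
Subtracting: σ = (20.6 − -2.75)/(1.751 − (-1.881)) = 6.43.
Then μ = -2.75 − (-1.881)·6.43 = 9.34.

μ = 9.34, σ = 6.43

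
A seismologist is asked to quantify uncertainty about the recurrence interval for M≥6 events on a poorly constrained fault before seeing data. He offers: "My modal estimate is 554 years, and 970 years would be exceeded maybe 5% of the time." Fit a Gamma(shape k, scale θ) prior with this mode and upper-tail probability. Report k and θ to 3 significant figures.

k ≈ 9.89, θ ≈ 62.3

Gamma(k,θ) with k>1 has mode (k−1)θ, so θ = 554/(k−1).
Need P(X < 970) = 0.95 with θ tied to k this way. Start at k = 2, θ = 554: P(X<970) ≈ 0.522.
Too low — raise k to concentrate. Iterating converges to k ≈ 9.89.
Then θ = 554/(9.89−1) ≈ 62.3.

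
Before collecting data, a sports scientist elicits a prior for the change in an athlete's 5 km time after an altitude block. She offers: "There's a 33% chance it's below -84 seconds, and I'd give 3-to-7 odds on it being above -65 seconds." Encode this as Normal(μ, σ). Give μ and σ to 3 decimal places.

μ = -75.332, σ = 19.703

The p-quantile of Normal(μ,σ) is μ + z_p·σ, with z_{0.33} = -0.4399 and z_{0.7} = 0.5244.
Eliminate σ: μ = (z₂·x₁ − z₁·x₂)/(z₂ − z₁) = (0.5244·-84 − (-0.4399)·-65)/0.9643 = -75.332.
Then σ = (x₂ − x₁)/(z₂ − z₁) = (-65 − -84)/0.9643 = 19.703.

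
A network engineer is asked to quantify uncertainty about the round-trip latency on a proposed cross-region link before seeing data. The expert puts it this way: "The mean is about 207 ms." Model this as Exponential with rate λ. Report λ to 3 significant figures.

λ ≈ 0.00483

Exponential mean = 1/λ, so λ = 1/207.0 = 0.00483.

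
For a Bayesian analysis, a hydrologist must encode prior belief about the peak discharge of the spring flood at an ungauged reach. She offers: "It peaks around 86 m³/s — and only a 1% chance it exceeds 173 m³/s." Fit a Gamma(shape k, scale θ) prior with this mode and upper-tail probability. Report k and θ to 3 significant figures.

Gamma(k,θ) with k>1 has mode (k−1)θ, so θ = 86/(k−1).
Need P(X < 173) = 0.99 with θ tied to k this way. Start at k = 2, θ = 86: P(X<173) ≈ 0.597.
Too low — raise k to concentrate. Iterating converges to k ≈ 11.
Then θ = 86/(11−1) ≈ 8.56.

k ≈ 11, θ ≈ 8.56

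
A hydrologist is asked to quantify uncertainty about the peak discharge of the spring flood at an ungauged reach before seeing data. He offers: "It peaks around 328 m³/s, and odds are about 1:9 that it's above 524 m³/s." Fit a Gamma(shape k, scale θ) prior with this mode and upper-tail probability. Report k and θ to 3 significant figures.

k ≈ 9.56, θ ≈ 38.3

Gamma(k,θ) with k>1 has mode (k−1)θ, so θ = 328/(k−1).
Need P(X < 524) = 0.9 with θ tied to k this way. Start at k = 2, θ = 328: P(X<524) ≈ 0.474.
Too low — raise k to concentrate. Iterating converges to k ≈ 9.56.
Then θ = 328/(9.56−1) ≈ 38.3.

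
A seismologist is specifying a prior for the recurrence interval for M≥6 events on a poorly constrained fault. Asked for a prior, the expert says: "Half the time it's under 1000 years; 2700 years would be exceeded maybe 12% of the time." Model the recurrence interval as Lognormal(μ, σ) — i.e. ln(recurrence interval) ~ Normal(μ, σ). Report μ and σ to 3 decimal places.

μ ≈ 6.908, σ ≈ 0.845

If T ~ Lognormal(μ,σ) then ln T ~ Normal(μ,σ), so the p-quantile of ln T is μ + z_p·σ.
ln(1000) = 6.908 and ln(2700) = 7.901; z_{0.5} = 0, z_{0.88} = 1.175.
σ = (7.901 − 6.908)/(1.175 − (0)) = 0.845.
μ = 6.908 − (0)·0.845 = 6.908.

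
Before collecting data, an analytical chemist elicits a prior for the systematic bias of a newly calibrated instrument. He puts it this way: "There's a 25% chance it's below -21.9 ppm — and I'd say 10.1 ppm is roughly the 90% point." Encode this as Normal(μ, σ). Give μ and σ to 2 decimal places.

For Normal(μ,σ), the p-quantile is μ + z_p·σ. Here z_{0.25} = -0.6745, z_{0.9} = 1.282.
So -21.9 = μ − 0.6745σ and 10.1 = μ + 1.282σ.
Subtracting: σ = (10.1 − -21.9)/(1.282 − (-0.6745)) = 16.36.
Then μ = -21.9 − (-0.6745)·16.36 = -10.87.

μ = -10.87, σ = 16.36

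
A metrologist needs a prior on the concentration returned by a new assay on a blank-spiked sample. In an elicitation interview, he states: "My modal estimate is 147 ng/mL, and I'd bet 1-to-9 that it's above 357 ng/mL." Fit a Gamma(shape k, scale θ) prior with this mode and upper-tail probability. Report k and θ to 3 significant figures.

k ≈ 3.44, θ ≈ 60.2

Gamma(k,θ) with k>1 has mode (k−1)θ, so θ = 147/(k−1).
Need P(X < 357) = 0.9 with θ tied to k this way. Start at k = 2, θ = 147: P(X<357) ≈ 0.698.
Too low — raise k to concentrate. Iterating converges to k ≈ 3.44.
Then θ = 147/(3.44−1) ≈ 60.2.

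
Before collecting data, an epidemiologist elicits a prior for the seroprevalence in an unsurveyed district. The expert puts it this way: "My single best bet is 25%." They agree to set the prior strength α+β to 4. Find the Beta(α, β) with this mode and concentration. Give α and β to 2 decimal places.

For α,β > 1 the Beta mode is (α−1)/(α+β−2). With α+β = 4, the mode is (α−1)/2.
Set (α−1)/2 = 0.25 → α = 1 + 0.25·2 = 1.50.
β = 4 − α = 2.50.

α = 1.50, β = 2.50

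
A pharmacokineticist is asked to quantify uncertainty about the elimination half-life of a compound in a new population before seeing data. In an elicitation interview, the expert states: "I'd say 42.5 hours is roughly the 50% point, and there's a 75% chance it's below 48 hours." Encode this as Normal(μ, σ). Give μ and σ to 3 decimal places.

For Normal(μ,σ), the p-quantile is μ + z_p·σ. Here z_{0.5} = 0, z_{0.75} = 0.6745.
So 42.5 = μ + 0σ and 48 = μ + 0.6745σ.
Subtracting: σ = (48 − 42.5)/(0.6745 − (0)) = 8.154.
Then μ = 42.5 − (0)·8.154 = 42.500.

μ = 42.500, σ = 8.154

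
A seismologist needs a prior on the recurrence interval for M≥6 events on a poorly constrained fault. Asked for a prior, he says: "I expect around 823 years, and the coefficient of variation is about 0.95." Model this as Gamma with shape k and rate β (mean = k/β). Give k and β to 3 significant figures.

k ≈ 1.11, β ≈ 0.00135

For Gamma(k, rate β): mean = k/β, variance = k/β², so CV = 1/√k.
CV = 0.95, hence k = 1/CV² = 1.11.
Then β = k/mean = 1.11/823 = 0.00135.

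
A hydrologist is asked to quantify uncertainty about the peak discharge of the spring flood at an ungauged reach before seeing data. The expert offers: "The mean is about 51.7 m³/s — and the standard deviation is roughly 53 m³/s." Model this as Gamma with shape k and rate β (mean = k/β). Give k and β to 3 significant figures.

k ≈ 0.952, β ≈ 0.0184

For Gamma(k, rate β): mean = k/β, variance = k/β², so CV = 1/√k.
CV = SD/mean = 53/51.7 = 1.025, hence k = 1/CV² = 0.952.
Then β = k/mean = 0.952/51.7 = 0.0184.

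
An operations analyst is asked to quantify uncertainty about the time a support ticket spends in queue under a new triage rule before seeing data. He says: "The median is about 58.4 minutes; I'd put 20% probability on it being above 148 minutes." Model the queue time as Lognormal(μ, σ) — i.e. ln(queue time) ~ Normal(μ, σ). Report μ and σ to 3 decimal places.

μ ≈ 4.067, σ ≈ 1.105

If T ~ Lognormal(μ,σ) then ln T ~ Normal(μ,σ), so the p-quantile of ln T is μ + z_p·σ.
ln(58.4) = 4.067 and ln(148) = 4.997; z_{0.5} = 0, z_{0.8} = 0.8416.
σ = (4.997 − 4.067)/(0.8416 − (0)) = 1.105.
μ = 4.067 − (0)·1.105 = 4.067.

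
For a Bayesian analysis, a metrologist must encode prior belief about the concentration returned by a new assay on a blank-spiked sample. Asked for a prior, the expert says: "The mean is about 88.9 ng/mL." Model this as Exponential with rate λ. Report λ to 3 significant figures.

λ ≈ 0.0112

Exponential mean = 1/λ, so λ = 1/88.9 = 0.0112.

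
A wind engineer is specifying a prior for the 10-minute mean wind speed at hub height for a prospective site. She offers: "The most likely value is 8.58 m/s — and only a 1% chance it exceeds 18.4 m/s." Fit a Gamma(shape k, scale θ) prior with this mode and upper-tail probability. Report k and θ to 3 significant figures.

k ≈ 9.33, θ ≈ 1.03

Gamma(k,θ) with k>1 has mode (k−1)θ, so θ = 8.58/(k−1).
Need P(X < 18.4) = 0.99 with θ tied to k this way. Start at k = 2, θ = 8.58: P(X<18.4) ≈ 0.632.
Too low — raise k to concentrate. Iterating converges to k ≈ 9.33.
Then θ = 8.58/(9.33−1) ≈ 1.03.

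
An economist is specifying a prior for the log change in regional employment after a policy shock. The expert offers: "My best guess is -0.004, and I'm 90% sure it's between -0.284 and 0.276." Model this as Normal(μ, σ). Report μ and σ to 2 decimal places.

A symmetric 90% interval runs μ ± z·σ with z = 1.645.
Half-width = 0.28, so σ = 0.28/1.645 = 0.17.
μ is the stated best guess, -0.00.

μ = -0.00, σ = 0.17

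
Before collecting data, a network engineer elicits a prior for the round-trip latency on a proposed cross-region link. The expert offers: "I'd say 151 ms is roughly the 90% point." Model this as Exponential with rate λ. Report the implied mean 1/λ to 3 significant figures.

mean ≈ 65.6 ms

P(T < 151.0) = 1 − e^(−λ·151.0) = 0.9, so λ = −ln(1−0.9)/151.0 = −ln(0.1)/151.0 = 0.0152.
Mean = 1/λ = 65.6 ms.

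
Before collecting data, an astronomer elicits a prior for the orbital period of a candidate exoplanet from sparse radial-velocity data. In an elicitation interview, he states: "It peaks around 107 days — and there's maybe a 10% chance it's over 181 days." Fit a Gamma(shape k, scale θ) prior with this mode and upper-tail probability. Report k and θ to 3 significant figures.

k ≈ 7.85, θ ≈ 15.6

Gamma(k,θ) with k>1 has mode (k−1)θ, so θ = 107/(k−1).
Need P(X < 181) = 0.9 with θ tied to k this way. Start at k = 2, θ = 107: P(X<181) ≈ 0.504.
Too low — raise k to concentrate. Iterating converges to k ≈ 7.85.
Then θ = 107/(7.85−1) ≈ 15.6.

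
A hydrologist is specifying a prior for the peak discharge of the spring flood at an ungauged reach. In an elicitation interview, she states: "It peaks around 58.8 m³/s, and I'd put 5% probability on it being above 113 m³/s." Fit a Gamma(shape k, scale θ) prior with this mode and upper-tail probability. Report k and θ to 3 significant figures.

k ≈ 7.51, θ ≈ 9.03

Gamma(k,θ) with k>1 has mode (k−1)θ, so θ = 58.8/(k−1).
Need P(X < 113) = 0.95 with θ tied to k this way. Start at k = 2, θ = 58.8: P(X<113) ≈ 0.572.
Too low — raise k to concentrate. Iterating converges to k ≈ 7.51.
Then θ = 58.8/(7.51−1) ≈ 9.03.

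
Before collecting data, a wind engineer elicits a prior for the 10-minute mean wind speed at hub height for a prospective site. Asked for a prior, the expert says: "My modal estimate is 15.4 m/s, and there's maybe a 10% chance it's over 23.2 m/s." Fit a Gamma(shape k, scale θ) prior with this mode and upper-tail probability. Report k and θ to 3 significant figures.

k ≈ 12.1, θ ≈ 1.39

Gamma(k,θ) with k>1 has mode (k−1)θ, so θ = 15.4/(k−1).
Need P(X < 23.2) = 0.9 with θ tied to k this way. Start at k = 2, θ = 15.4: P(X<23.2) ≈ 0.444.
Too low — raise k to concentrate. Iterating converges to k ≈ 12.1.
Then θ = 15.4/(12.1−1) ≈ 1.39.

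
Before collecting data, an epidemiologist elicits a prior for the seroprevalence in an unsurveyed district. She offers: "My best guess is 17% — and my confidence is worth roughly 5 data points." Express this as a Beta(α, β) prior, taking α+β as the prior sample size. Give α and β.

α = 0.85, β = 4.15

Under the effective-sample-size interpretation, Beta(α, β) has prior mean α/(α+β) and prior sample size α+β.
So α+β = 5 and α/(α+β) = 0.17, giving α = 0.17·5 = 0.85 and β = 5 − 0.85 = 4.15.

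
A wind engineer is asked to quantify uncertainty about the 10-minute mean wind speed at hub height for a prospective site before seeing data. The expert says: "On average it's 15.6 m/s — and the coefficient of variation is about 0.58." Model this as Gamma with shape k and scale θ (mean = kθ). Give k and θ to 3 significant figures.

k ≈ 2.97, θ ≈ 5.25

For Gamma(k, scale θ): mean = kθ, variance = kθ², so CV = 1/√k.
CV = 0.58, hence k = 1/CV² = 2.97.
Then θ = mean/k = 15.6/2.97 = 5.25.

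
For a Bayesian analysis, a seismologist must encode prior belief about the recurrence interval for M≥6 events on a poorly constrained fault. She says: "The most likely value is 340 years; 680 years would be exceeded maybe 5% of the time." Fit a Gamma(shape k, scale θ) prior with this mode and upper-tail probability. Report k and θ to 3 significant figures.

Gamma(k,θ) with k>1 has mode (k−1)θ, so θ = 340/(k−1).
Need P(X < 680) = 0.95 with θ tied to k this way. Start at k = 2, θ = 340: P(X<680) ≈ 0.594.
Too low — raise k to concentrate. Iterating converges to k ≈ 6.77.
Then θ = 340/(6.77−1) ≈ 58.9.

k ≈ 6.77, θ ≈ 58.9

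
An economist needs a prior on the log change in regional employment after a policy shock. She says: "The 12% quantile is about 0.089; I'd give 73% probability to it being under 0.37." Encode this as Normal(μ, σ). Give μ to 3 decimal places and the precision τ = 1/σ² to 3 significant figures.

For Normal(μ,σ), the p-quantile is μ + z_p·σ. Here z_{0.12} = -1.175, z_{0.73} = 0.6128.
So 0.089 = μ − 1.175σ and 0.37 = μ + 0.6128σ.
Subtracting: σ = (0.37 − 0.089)/(0.6128 − (-1.175)) = 0.157.
Then μ = 0.089 − (-1.175)·0.157 = 0.274.
Precision τ = 1/σ² = 1/0.1572² = 40.5.

μ = 0.274, τ = 40.5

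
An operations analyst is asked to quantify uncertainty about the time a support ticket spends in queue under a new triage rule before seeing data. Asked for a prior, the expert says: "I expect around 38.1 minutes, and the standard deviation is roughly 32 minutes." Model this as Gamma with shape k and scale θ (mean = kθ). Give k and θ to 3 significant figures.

For Gamma(k, scale θ): mean = kθ, variance = kθ², so CV = 1/√k.
CV = SD/mean = 32/38.1 = 0.8399, hence k = 1/CV² = 1.42.
Then θ = mean/k = 38.1/1.42 = 26.9.

k ≈ 1.42, θ ≈ 26.9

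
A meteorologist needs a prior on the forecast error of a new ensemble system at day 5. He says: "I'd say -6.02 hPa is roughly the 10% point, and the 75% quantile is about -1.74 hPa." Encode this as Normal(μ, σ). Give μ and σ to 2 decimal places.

The p-quantile of Normal(μ,σ) is μ + z_p·σ, with z_{0.1} = -1.282 and z_{0.75} = 0.6745.
Eliminate σ: μ = (z₂·x₁ − z₁·x₂)/(z₂ − z₁) = (0.6745·-6.02 − (-1.282)·-1.74)/1.956 = -3.22.
Then σ = (x₂ − x₁)/(z₂ − z₁) = (-1.74 − -6.02)/1.956 = 2.19.

μ = -3.22, σ = 2.19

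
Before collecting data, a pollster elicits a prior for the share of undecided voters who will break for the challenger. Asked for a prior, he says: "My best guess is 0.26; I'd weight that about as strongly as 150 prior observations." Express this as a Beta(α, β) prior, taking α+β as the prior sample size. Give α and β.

Under the effective-sample-size interpretation, Beta(α, β) has prior mean α/(α+β) and prior sample size α+β.
So α+β = 150 and α/(α+β) = 0.26, giving α = 0.26·150 = 39 and β = 150 − 39 = 111.

α = 39, β = 111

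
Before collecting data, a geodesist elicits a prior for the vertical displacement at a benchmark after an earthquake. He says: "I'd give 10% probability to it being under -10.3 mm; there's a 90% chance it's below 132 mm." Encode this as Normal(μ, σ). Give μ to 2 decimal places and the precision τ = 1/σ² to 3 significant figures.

The p-quantile of Normal(μ,σ) is μ + z_p·σ, with z_{0.1} = -1.282 and z_{0.9} = 1.282.
Eliminate σ: μ = (z₂·x₁ − z₁·x₂)/(z₂ − z₁) = (1.282·-10.3 − (-1.282)·132)/2.563 = 60.85.
Then σ = (x₂ − x₁)/(z₂ − z₁) = (132 − -10.3)/2.563 = 55.52.
Precision τ = 1/σ² = 1/55.52² = 0.000324.

μ = 60.85, τ = 0.000324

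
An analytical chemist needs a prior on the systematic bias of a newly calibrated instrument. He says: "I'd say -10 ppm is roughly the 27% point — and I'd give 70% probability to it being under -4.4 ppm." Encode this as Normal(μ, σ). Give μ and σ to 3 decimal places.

μ = -6.982, σ = 4.924

For Normal(μ,σ), the p-quantile is μ + z_p·σ. Here z_{0.27} = -0.6128, z_{0.7} = 0.5244.
So -10 = μ − 0.6128σ and -4.4 = μ + 0.5244σ.
Subtracting: σ = (-4.4 − -10)/(0.5244 − (-0.6128)) = 4.924.
Then μ = -10 − (-0.6128)·4.924 = -6.982.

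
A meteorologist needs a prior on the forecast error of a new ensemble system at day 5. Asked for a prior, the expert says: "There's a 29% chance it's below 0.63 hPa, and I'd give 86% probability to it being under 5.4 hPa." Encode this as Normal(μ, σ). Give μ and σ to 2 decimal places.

μ = 2.25, σ = 2.92

For Normal(μ,σ), the p-quantile is μ + z_p·σ. Here z_{0.29} = -0.5534, z_{0.86} = 1.08.
So 0.63 = μ − 0.5534σ and 5.4 = μ + 1.08σ.
Subtracting: σ = (5.4 − 0.63)/(1.08 − (-0.5534)) = 2.92.
Then μ = 0.63 − (-0.5534)·2.92 = 2.25.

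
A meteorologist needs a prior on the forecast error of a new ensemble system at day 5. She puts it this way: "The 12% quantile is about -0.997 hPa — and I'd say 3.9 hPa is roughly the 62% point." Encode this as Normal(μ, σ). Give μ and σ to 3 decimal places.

μ = 2.890, σ = 3.308

The p-quantile of Normal(μ,σ) is μ + z_p·σ, with z_{0.12} = -1.175 and z_{0.62} = 0.3055.
Eliminate σ: μ = (z₂·x₁ − z₁·x₂)/(z₂ − z₁) = (0.3055·-0.997 − (-1.175)·3.9)/1.48 = 2.890.
Then σ = (x₂ − x₁)/(z₂ − z₁) = (3.9 − -0.997)/1.48 = 3.308.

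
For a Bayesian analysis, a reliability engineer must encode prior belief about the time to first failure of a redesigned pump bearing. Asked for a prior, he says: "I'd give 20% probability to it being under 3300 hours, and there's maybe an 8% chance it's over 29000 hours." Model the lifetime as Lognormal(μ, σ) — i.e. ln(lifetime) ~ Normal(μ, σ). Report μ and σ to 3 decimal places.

μ ≈ 8.916, σ ≈ 0.967

If T ~ Lognormal(μ,σ) then ln T ~ Normal(μ,σ), so the p-quantile of ln T is μ + z_p·σ.
ln(3300) = 8.102 and ln(29000) = 10.28; z_{0.2} = -0.8416, z_{0.92} = 1.405.
σ = (10.28 − 8.102)/(1.405 − (-0.8416)) = 0.967.
μ = 8.102 − (-0.8416)·0.967 = 8.916.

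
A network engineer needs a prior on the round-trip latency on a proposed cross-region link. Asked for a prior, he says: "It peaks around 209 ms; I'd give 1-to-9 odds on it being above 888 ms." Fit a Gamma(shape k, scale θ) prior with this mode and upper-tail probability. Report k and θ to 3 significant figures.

Gamma(k,θ) with k>1 has mode (k−1)θ, so θ = 209/(k−1).
Need P(X < 888) = 0.9 with θ tied to k this way. Start at k = 2, θ = 209: P(X<888) ≈ 0.925.
Too high — lower k to spread out. Iterating converges to k ≈ 1.87.
Then θ = 209/(1.87−1) ≈ 240.

k ≈ 1.87, θ ≈ 240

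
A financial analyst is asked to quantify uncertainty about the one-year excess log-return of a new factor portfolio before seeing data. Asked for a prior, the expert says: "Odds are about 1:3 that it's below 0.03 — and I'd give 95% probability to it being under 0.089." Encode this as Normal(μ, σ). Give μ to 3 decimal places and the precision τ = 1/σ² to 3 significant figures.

The p-quantile of Normal(μ,σ) is μ + z_p·σ, with z_{0.25} = -0.6745 and z_{0.95} = 1.645.
Eliminate σ: μ = (z₂·x₁ − z₁·x₂)/(z₂ − z₁) = (1.645·0.03 − (-0.6745)·0.089)/2.319 = 0.047.
Then σ = (x₂ − x₁)/(z₂ − z₁) = (0.089 − 0.03)/2.319 = 0.025.
Precision τ = 1/σ² = 1/0.02544² = 1550.

μ = 0.047, τ = 1550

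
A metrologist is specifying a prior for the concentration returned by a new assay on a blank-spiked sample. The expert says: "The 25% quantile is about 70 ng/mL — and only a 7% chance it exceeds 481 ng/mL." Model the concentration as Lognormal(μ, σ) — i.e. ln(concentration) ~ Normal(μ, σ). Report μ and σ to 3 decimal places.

If T ~ Lognormal(μ,σ) then ln T ~ Normal(μ,σ), so the p-quantile of ln T is μ + z_p·σ.
ln(70) = 4.248 and ln(481) = 6.176; z_{0.25} = -0.6745, z_{0.93} = 1.476.
σ = (6.176 − 4.248)/(1.476 − (-0.6745)) = 0.896.
μ = 4.248 − (-0.6745)·0.896 = 4.853.

μ ≈ 4.853, σ ≈ 0.896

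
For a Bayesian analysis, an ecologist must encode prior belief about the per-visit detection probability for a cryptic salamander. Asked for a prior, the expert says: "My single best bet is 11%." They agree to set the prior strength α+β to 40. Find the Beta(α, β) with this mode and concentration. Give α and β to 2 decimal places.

α = 5.18, β = 34.82

For α,β > 1 the Beta mode is (α−1)/(α+β−2). With α+β = 40, the mode is (α−1)/38.
Set (α−1)/38 = 0.11 → α = 1 + 0.11·38 = 5.18.
β = 40 − α = 34.82.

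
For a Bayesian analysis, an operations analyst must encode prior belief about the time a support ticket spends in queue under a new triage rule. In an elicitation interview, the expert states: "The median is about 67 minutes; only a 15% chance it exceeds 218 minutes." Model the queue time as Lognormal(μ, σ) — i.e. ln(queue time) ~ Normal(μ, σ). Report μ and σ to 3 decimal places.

μ ≈ 4.205, σ ≈ 1.138

If T ~ Lognormal(μ,σ) then ln T ~ Normal(μ,σ), so the p-quantile of ln T is μ + z_p·σ.
ln(67) = 4.205 and ln(218) = 5.384; z_{0.5} = 0, z_{0.85} = 1.036.
σ = (5.384 − 4.205)/(1.036 − (0)) = 1.138.
μ = 4.205 − (0)·1.138 = 4.205.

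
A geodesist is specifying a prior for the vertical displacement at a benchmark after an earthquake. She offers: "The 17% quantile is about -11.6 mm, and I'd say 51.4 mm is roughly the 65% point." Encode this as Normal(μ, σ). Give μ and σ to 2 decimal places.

μ = 33.28, σ = 47.03

For Normal(μ,σ), the p-quantile is μ + z_p·σ. Here z_{0.17} = -0.9542, z_{0.65} = 0.3853.
So -11.6 = μ − 0.9542σ and 51.4 = μ + 0.3853σ.
Subtracting: σ = (51.4 − -11.6)/(0.3853 − (-0.9542)) = 47.03.
Then μ = -11.6 − (-0.9542)·47.03 = 33.28.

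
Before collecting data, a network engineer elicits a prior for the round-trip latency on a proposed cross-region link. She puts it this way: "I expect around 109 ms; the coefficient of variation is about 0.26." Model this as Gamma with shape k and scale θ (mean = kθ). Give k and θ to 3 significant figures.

k ≈ 14.8, θ ≈ 7.37

For Gamma(k, scale θ): mean = kθ, variance = kθ², so CV = 1/√k.
CV = 0.26, hence k = 1/CV² = 14.8.
Then θ = mean/k = 109/14.8 = 7.37.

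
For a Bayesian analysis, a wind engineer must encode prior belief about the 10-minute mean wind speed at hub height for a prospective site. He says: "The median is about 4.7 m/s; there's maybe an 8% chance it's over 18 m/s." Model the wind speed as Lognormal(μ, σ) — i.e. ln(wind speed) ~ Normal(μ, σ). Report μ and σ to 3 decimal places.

μ ≈ 1.548, σ ≈ 0.956

If T ~ Lognormal(μ,σ) then ln T ~ Normal(μ,σ), so the p-quantile of ln T is μ + z_p·σ.
ln(4.7) = 1.548 and ln(18) = 2.89; z_{0.5} = 0, z_{0.92} = 1.405.
σ = (2.89 − 1.548)/(1.405 − (0)) = 0.956.
μ = 1.548 − (0)·0.956 = 1.548.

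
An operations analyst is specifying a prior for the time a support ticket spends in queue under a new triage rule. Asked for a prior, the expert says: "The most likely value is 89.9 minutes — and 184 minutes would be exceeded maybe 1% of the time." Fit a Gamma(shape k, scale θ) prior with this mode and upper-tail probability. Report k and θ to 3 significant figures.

Gamma(k,θ) with k>1 has mode (k−1)θ, so θ = 89.9/(k−1).
Need P(X < 184) = 0.99 with θ tied to k this way. Start at k = 2, θ = 89.9: P(X<184) ≈ 0.606.
Too low — raise k to concentrate. Iterating converges to k ≈ 10.5.
Then θ = 89.9/(10.5−1) ≈ 9.43.

k ≈ 10.5, θ ≈ 9.43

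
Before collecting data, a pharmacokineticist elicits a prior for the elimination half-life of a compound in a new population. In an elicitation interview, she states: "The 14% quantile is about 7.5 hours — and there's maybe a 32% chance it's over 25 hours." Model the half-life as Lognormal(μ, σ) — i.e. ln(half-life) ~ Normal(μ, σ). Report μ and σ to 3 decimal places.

μ ≈ 2.855, σ ≈ 0.778

If T ~ Lognormal(μ,σ) then ln T ~ Normal(μ,σ), so the p-quantile of ln T is μ + z_p·σ.
ln(7.5) = 2.015 and ln(25) = 3.219; z_{0.14} = -1.08, z_{0.68} = 0.4677.
σ = (3.219 − 2.015)/(0.4677 − (-1.08)) = 0.778.
μ = 2.015 − (-1.08)·0.778 = 2.855.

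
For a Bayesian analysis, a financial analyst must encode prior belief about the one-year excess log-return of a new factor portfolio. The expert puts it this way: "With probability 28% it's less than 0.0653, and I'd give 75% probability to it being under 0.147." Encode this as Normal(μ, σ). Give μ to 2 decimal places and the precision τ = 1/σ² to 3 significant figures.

μ = 0.10, τ = 237

The p-quantile of Normal(μ,σ) is μ + z_p·σ, with z_{0.28} = -0.5828 and z_{0.75} = 0.6745.
Eliminate σ: μ = (z₂·x₁ − z₁·x₂)/(z₂ − z₁) = (0.6745·0.0653 − (-0.5828)·0.147)/1.257 = 0.10.
Then σ = (x₂ − x₁)/(z₂ − z₁) = (0.147 − 0.0653)/1.257 = 0.06.
Precision τ = 1/σ² = 1/0.06498² = 237.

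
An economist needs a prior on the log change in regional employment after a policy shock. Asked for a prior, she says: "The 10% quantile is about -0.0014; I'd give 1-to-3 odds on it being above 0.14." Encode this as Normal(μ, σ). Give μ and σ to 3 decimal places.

The p-quantile of Normal(μ,σ) is μ + z_p·σ, with z_{0.1} = -1.282 and z_{0.75} = 0.6745.
Eliminate σ: μ = (z₂·x₁ − z₁·x₂)/(z₂ − z₁) = (0.6745·-0.0014 − (-1.282)·0.14)/1.956 = 0.091.
Then σ = (x₂ − x₁)/(z₂ − z₁) = (0.14 − -0.0014)/1.956 = 0.072.

μ = 0.091, σ = 0.072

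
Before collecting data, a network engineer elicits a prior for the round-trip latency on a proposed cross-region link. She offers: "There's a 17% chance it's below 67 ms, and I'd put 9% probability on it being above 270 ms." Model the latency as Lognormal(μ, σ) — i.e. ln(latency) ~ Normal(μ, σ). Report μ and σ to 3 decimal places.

If T ~ Lognormal(μ,σ) then ln T ~ Normal(μ,σ), so the p-quantile of ln T is μ + z_p·σ.
ln(67) = 4.205 and ln(270) = 5.598; z_{0.17} = -0.9542, z_{0.91} = 1.341.
σ = (5.598 − 4.205)/(1.341 − (-0.9542)) = 0.607.
μ = 4.205 − (-0.9542)·0.607 = 4.784.

μ ≈ 4.784, σ ≈ 0.607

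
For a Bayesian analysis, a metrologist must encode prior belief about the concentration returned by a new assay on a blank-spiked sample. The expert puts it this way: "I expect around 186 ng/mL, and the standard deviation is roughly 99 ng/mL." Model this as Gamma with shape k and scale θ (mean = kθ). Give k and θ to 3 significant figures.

k ≈ 3.53, θ ≈ 52.7

For Gamma(k, scale θ): mean = kθ, variance = kθ², so CV = 1/√k.
CV = SD/mean = 99/186 = 0.5323, hence k = 1/CV² = 3.53.
Then θ = mean/k = 186/3.53 = 52.7.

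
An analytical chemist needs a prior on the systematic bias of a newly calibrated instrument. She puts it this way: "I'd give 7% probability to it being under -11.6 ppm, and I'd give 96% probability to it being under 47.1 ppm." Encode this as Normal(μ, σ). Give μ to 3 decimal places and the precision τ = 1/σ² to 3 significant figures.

μ = 15.249, τ = 0.00302

The p-quantile of Normal(μ,σ) is μ + z_p·σ, with z_{0.07} = -1.476 and z_{0.96} = 1.751.
Eliminate σ: μ = (z₂·x₁ − z₁·x₂)/(z₂ − z₁) = (1.751·-11.6 − (-1.476)·47.1)/3.226 = 15.249.
Then σ = (x₂ − x₁)/(z₂ − z₁) = (47.1 − -11.6)/3.226 = 18.193.
Precision τ = 1/σ² = 1/18.19² = 0.00302.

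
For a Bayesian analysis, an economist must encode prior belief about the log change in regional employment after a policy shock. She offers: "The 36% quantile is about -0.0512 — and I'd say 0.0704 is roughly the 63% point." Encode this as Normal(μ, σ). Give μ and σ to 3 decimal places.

For Normal(μ,σ), the p-quantile is μ + z_p·σ. Here z_{0.36} = -0.3585, z_{0.63} = 0.3319.
So -0.0512 = μ − 0.3585σ and 0.0704 = μ + 0.3319σ.
Subtracting: σ = (0.0704 − -0.0512)/(0.3319 − (-0.3585)) = 0.176.
Then μ = -0.0512 − (-0.3585)·0.176 = 0.012.

μ = 0.012, σ = 0.176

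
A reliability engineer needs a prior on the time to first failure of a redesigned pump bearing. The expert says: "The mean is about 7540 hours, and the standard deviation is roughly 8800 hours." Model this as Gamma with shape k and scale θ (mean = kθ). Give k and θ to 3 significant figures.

k ≈ 0.734, θ ≈ 10300

For Gamma(k, scale θ): mean = kθ, variance = kθ², so CV = 1/√k.
CV = SD/mean = 8800/7540 = 1.167, hence k = 1/CV² = 0.734.
Then θ = mean/k = 7540/0.734 = 10300.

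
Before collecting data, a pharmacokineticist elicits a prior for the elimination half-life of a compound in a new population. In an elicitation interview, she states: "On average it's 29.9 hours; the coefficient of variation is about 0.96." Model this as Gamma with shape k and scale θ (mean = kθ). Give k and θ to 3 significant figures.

For Gamma(k, scale θ): mean = kθ, variance = kθ², so CV = 1/√k.
CV = 0.96, hence k = 1/CV² = 1.09.
Then θ = mean/k = 29.9/1.09 = 27.6.

k ≈ 1.09, θ ≈ 27.6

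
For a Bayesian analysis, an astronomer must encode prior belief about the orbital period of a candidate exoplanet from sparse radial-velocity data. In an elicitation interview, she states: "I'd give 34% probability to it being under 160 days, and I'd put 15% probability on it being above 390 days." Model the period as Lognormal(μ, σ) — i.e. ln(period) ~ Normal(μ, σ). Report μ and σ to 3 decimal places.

If T ~ Lognormal(μ,σ) then ln T ~ Normal(μ,σ), so the p-quantile of ln T is μ + z_p·σ.
ln(160) = 5.075 and ln(390) = 5.966; z_{0.34} = -0.4125, z_{0.85} = 1.036.
σ = (5.966 − 5.075)/(1.036 − (-0.4125)) = 0.615.
μ = 5.075 − (-0.4125)·0.615 = 5.329.

μ ≈ 5.329, σ ≈ 0.615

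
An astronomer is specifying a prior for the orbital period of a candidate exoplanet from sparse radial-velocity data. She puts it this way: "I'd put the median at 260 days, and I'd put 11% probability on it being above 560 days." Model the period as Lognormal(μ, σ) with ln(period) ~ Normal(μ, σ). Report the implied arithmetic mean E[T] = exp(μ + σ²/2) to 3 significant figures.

E[T] ≈ 316 days

If T ~ Lognormal(μ,σ) then ln T ~ Normal(μ,σ), so the p-quantile of ln T is μ + z_p·σ.
ln(260) = 5.561 and ln(560) = 6.328; z_{0.5} = 0, z_{0.89} = 1.227.
σ = (6.328 − 5.561)/(1.227 − (0)) = 0.626.
μ = 5.561 − (0)·0.626 = 5.561.
E[T] = exp(μ + σ²/2) = exp(5.561 + 0.1957) = 316 days.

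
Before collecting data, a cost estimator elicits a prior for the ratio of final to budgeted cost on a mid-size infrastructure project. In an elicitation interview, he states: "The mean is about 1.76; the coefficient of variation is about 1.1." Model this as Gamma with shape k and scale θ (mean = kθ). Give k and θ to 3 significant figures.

k ≈ 0.826, θ ≈ 2.13

For Gamma(k, scale θ): mean = kθ, variance = kθ², so CV = 1/√k.
CV = 1.1, hence k = 1/CV² = 0.826.
Then θ = mean/k = 1.76/0.826 = 2.13.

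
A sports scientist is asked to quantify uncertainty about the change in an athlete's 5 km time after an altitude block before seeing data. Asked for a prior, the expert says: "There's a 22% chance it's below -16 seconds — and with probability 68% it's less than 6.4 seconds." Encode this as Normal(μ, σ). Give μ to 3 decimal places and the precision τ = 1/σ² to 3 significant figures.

For Normal(μ,σ), the p-quantile is μ + z_p·σ. Here z_{0.22} = -0.7722, z_{0.68} = 0.4677.
So -16 = μ − 0.7722σ and 6.4 = μ + 0.4677σ.
Subtracting: σ = (6.4 − -16)/(0.4677 − (-0.7722)) = 18.066.
Then μ = -16 − (-0.7722)·18.066 = -2.049.
Precision τ = 1/σ² = 1/18.07² = 0.00306.

μ = -2.049, τ = 0.00306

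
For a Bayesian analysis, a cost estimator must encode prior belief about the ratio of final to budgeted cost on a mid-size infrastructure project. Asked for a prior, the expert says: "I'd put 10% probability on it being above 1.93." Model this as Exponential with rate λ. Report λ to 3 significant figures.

P(T > 1.93) = e^(−λ·1.93) = 0.1, so λ = −ln(0.1)/1.93 = 1.19.

λ ≈ 1.19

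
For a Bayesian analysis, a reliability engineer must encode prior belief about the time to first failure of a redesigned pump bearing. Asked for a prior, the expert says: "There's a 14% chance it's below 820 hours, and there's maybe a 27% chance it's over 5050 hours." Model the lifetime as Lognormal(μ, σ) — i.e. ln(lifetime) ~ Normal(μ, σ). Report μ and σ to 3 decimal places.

μ ≈ 7.869, σ ≈ 1.074

If T ~ Lognormal(μ,σ) then ln T ~ Normal(μ,σ), so the p-quantile of ln T is μ + z_p·σ.
ln(820) = 6.709 and ln(5050) = 8.527; z_{0.14} = -1.08, z_{0.73} = 0.6128.
σ = (8.527 − 6.709)/(0.6128 − (-1.08)) = 1.074.
μ = 6.709 − (-1.08)·1.074 = 7.869.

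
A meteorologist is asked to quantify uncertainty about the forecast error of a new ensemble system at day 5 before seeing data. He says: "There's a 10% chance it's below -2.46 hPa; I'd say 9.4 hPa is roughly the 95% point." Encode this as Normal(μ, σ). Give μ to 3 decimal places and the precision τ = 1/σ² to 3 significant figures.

μ = 2.734, τ = 0.0609

For Normal(μ,σ), the p-quantile is μ + z_p·σ. Here z_{0.1} = -1.282, z_{0.95} = 1.645.
So -2.46 = μ − 1.282σ and 9.4 = μ + 1.645σ.
Subtracting: σ = (9.4 − -2.46)/(1.645 − (-1.282)) = 4.053.
Then μ = -2.46 − (-1.282)·4.053 = 2.734.
Precision τ = 1/σ² = 1/4.053² = 0.0609.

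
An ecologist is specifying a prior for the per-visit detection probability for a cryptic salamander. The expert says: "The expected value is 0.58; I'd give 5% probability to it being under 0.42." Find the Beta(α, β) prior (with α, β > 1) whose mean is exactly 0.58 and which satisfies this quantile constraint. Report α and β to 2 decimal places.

With mean 0.58 fixed, write α = 0.58s, β = 0.42s where s = α+β.
Need P(θ < 0.42) = 0.05 under Beta(0.58s, 0.42s). Normal approximation: (q−m)/√(m(1−m)/s) ≈ z_{0.05} = -1.64, so s ≈ 0.58·0.42·(-1.64)²/(0.42−0.58)² = 25.7.
At s = 25.7: P(θ<0.42) ≈ 0.051. Adjusting to match 0.05 gives s ≈ 26.02.
So α = 0.58·26.02 ≈ 15.09, β = 0.42·26.02 ≈ 10.93.

α ≈ 15.09, β ≈ 10.93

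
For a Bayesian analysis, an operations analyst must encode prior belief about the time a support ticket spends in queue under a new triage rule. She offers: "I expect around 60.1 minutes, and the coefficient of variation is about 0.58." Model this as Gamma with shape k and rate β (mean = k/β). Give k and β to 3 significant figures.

k ≈ 2.97, β ≈ 0.0495

For Gamma(k, rate β): mean = k/β, variance = k/β², so CV = 1/√k.
CV = 0.58, hence k = 1/CV² = 2.97.
Then β = k/mean = 2.97/60.1 = 0.0495.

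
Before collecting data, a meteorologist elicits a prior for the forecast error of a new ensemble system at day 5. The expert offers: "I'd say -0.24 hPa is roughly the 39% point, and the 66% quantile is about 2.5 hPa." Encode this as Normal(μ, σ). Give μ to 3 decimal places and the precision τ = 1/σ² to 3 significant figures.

μ = 0.866, τ = 0.0637

For Normal(μ,σ), the p-quantile is μ + z_p·σ. Here z_{0.39} = -0.2793, z_{0.66} = 0.4125.
So -0.24 = μ − 0.2793σ and 2.5 = μ + 0.4125σ.
Subtracting: σ = (2.5 − -0.24)/(0.4125 − (-0.2793)) = 3.961.
Then μ = -0.24 − (-0.2793)·3.961 = 0.866.
Precision τ = 1/σ² = 1/3.961² = 0.0637.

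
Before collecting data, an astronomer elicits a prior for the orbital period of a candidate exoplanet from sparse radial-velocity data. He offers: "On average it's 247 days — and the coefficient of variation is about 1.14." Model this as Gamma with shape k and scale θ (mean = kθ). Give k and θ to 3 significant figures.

For Gamma(k, scale θ): mean = kθ, variance = kθ², so CV = 1/√k.
CV = 1.14, hence k = 1/CV² = 0.769.
Then θ = mean/k = 247/0.769 = 321.

k ≈ 0.769, θ ≈ 321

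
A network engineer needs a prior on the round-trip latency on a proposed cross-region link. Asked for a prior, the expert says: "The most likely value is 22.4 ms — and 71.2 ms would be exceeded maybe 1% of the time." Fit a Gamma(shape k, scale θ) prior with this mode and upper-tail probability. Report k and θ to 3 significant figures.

Gamma(k,θ) with k>1 has mode (k−1)θ, so θ = 22.4/(k−1).
Need P(X < 71.2) = 0.99 with θ tied to k this way. Start at k = 2, θ = 22.4: P(X<71.2) ≈ 0.826.
Too low — raise k to concentrate. Iterating converges to k ≈ 4.32.
Then θ = 22.4/(4.32−1) ≈ 6.75.

k ≈ 4.32, θ ≈ 6.75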